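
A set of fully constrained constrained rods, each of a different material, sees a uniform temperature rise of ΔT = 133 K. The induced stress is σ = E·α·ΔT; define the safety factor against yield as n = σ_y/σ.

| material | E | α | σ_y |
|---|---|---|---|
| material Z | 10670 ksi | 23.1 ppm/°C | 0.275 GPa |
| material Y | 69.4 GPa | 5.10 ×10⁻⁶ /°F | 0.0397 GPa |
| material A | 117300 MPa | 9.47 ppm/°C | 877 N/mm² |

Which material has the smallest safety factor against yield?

material Y

With everything in SI (GPa, ×10⁻⁶/K, MPa):
  material Z: E = 73.57, α = 23.1, σ_y = 275.0 → σ = 226 MPa, n = 1.22
  material Y: E = 69.40, α = 9.18, σ_y = 39.70 → σ = 84.7 MPa, n = 0.469
  material A: E = 117.3, α = 9.47, σ_y = 877.0 → σ = 148 MPa, n = 5.94
Material Y has the lowest safety factor, n = 0.469.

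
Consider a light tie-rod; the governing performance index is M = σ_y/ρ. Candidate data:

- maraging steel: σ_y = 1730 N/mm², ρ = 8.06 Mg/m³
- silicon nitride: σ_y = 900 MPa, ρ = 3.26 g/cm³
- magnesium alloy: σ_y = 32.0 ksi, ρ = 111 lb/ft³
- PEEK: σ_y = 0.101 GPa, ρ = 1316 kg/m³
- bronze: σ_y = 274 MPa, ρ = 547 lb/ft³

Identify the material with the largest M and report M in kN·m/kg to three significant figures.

silicon nitride, M = 276 kN·m/kg

In SI units:
  maraging steel: σ_y = 1730 MPa, ρ = 8060 kg/m³
  silicon nitride: σ_y = 900.0 MPa, ρ = 3260 kg/m³
  magnesium alloy: σ_y = 220.6 MPa, ρ = 1778 kg/m³
  PEEK: σ_y = 101.0 MPa, ρ = 1316 kg/m³
  bronze: σ_y = 274.0 MPa, ρ = 8762 kg/m³
  silicon nitride: M = 276 kN·m/kg
  maraging steel: M = 215 kN·m/kg
  magnesium alloy: M = 124 kN·m/kg
  PEEK: M = 76.7 kN·m/kg
  bronze: M = 31.3 kN·m/kg
Highest index: silicon nitride.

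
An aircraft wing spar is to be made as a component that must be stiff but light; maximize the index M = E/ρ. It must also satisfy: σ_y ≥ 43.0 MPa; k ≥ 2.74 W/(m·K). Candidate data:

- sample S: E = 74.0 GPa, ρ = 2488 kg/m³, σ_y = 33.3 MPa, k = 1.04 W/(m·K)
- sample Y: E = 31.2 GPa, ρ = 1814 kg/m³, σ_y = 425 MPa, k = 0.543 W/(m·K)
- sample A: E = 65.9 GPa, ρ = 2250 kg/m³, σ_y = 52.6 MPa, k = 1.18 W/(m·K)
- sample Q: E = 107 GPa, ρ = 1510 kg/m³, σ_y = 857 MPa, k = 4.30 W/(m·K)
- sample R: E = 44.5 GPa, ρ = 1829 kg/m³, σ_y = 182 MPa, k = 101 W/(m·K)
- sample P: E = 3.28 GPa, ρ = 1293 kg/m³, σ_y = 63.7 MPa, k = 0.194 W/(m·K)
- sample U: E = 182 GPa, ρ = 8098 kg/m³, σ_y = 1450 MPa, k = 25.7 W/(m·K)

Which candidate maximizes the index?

Screen on constraints: σ_y ≥ 43.0 MPa; k ≥ 2.74 W/(m·K). Survivors: sample Q, sample R, sample U.
Evaluate M for each candidate:
  sample Q: M = 70.9 MN·m/kg
  sample R: M = 24.3 MN·m/kg
  sample U: M = 22.5 MN·m/kg
The maximum is for sample Q.

sample Q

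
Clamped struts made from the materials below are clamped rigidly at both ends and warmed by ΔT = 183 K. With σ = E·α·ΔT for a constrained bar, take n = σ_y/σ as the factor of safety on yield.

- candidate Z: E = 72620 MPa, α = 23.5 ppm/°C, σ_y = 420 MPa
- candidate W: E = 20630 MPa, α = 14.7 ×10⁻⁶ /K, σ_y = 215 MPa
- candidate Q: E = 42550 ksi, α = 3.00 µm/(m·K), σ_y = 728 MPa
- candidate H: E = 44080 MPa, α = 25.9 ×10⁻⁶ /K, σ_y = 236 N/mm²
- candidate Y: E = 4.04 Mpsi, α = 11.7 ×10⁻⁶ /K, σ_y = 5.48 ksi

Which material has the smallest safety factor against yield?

In consistent units (E in GPa, α in ×10⁻⁶/K, σ_y in MPa):
  candidate Z: E = 72.62, α = 23.5, σ_y = 420.0 → σ = 312 MPa, n = 1.34
  candidate W: E = 20.63, α = 14.7, σ_y = 215.0 → σ = 55.5 MPa, n = 3.87
  candidate Q: E = 293.4, α = 3.00, σ_y = 728.0 → σ = 161 MPa, n = 4.52
  candidate H: E = 44.08, α = 25.9, σ_y = 236.0 → σ = 209 MPa, n = 1.13
  candidate Y: E = 27.85, α = 11.7, σ_y = 37.78 → σ = 59.6 MPa, n = 0.634
The minimum is candidate Y at n = 0.634.

candidate Y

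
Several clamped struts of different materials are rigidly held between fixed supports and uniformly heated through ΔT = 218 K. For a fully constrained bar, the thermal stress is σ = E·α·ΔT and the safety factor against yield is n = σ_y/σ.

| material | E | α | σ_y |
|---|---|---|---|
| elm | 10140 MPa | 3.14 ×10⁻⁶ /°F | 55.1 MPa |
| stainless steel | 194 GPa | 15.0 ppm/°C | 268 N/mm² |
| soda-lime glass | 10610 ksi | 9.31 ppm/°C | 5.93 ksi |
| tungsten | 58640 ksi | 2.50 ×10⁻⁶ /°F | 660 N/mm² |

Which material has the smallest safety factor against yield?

soda-lime glass

Per material, after unit conversion:
  elm: E = 10.14, α = 5.65, σ_y = 55.10 → σ = 12.5 MPa, n = 4.41
  stainless steel: E = 194.0, α = 15.0, σ_y = 268.0 → σ = 634 MPa, n = 0.422
  soda-lime glass: E = 73.15, α = 9.31, σ_y = 40.89 → σ = 148 MPa, n = 0.275
  tungsten: E = 404.3, α = 4.50, σ_y = 660.0 → σ = 397 MPa, n = 1.66
Soda-lime glass has the lowest safety factor, n = 0.275.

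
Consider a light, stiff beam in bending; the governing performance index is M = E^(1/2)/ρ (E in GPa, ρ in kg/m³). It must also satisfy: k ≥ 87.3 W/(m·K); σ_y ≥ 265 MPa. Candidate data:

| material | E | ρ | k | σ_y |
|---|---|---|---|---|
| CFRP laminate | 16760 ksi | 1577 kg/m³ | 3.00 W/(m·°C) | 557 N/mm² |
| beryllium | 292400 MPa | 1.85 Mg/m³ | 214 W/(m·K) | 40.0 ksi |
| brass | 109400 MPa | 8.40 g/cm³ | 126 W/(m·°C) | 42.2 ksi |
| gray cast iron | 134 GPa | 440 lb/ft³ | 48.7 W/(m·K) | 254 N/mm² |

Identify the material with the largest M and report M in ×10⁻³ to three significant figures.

Screen on constraints: k ≥ 87.3 W/(m·K); σ_y ≥ 265 MPa. Survivors: beryllium, brass.
Putting every candidate on a common basis:
  beryllium: E = 292.4 GPa, ρ = 1850 kg/m³
  brass: E = 109.4 GPa, ρ = 8400 kg/m³
  beryllium: M = 9.24×10⁻³
  brass: M = 1.25×10⁻³
Beryllium has the largest M.

beryllium, M = 9.24×10⁻³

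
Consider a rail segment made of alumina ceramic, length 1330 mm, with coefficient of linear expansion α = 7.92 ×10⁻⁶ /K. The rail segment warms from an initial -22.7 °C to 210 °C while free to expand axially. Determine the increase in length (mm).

2.45 mm

ΔT = 210 − (-22.7) = 232.7 K.
ΔL = α·L₀·ΔT = 7.92×10⁻⁶ × 1330 mm × 232.7 K = 2.45 mm.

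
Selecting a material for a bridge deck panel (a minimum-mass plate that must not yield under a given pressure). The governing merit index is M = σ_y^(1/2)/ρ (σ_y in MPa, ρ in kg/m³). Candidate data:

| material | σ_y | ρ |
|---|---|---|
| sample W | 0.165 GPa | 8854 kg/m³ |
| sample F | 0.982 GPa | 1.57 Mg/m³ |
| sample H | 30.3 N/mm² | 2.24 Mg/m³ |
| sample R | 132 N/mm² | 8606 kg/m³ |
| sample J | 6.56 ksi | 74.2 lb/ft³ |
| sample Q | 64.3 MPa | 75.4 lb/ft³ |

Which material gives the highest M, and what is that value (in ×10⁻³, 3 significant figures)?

Putting every candidate on a common basis:
  sample W: σ_y = 165.0 MPa, ρ = 8854 kg/m³
  sample F: σ_y = 982.0 MPa, ρ = 1570 kg/m³
  sample H: σ_y = 30.30 MPa, ρ = 2240 kg/m³
  sample R: σ_y = 132.0 MPa, ρ = 8606 kg/m³
  sample J: σ_y = 45.23 MPa, ρ = 1189 kg/m³
  sample Q: σ_y = 64.30 MPa, ρ = 1208 kg/m³
  sample F: M = 20.0×10⁻³
  sample Q: M = 6.64×10⁻³
  sample J: M = 5.66×10⁻³
  sample H: M = 2.46×10⁻³
  sample W: M = 1.45×10⁻³
  sample R: M = 1.34×10⁻³
Sample F has the largest M.

sample F, M = 20.0×10⁻³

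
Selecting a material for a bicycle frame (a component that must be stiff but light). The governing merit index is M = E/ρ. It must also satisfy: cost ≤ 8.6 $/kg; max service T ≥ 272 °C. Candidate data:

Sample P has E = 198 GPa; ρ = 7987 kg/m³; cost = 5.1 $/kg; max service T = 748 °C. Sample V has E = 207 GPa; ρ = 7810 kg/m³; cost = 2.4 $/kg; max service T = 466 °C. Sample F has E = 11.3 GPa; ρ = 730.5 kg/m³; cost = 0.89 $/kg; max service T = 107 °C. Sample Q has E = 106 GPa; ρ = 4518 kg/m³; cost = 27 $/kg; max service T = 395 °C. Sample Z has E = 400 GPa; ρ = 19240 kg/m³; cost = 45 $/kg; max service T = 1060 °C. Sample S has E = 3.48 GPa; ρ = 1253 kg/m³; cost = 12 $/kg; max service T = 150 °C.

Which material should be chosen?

sample V

Screen on constraints: cost ≤ 8.6 $/kg; max service T ≥ 272 °C. Survivors: sample P, sample V.
Computing M directly (units already consistent):
  sample V: M = 26.5 MN·m/kg
  sample P: M = 24.8 MN·m/kg
Highest index: sample V.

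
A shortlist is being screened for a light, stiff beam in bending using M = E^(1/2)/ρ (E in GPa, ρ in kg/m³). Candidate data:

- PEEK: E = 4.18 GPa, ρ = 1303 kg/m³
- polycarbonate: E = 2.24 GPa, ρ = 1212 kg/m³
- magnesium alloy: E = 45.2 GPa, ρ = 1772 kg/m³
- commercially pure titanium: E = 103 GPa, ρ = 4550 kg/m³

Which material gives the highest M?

magnesium alloy

Per-candidate index values:
  magnesium alloy: M = 3.79×10⁻³
  commercially pure titanium: M = 2.23×10⁻³
  PEEK: M = 1.57×10⁻³
  polycarbonate: M = 1.23×10⁻³
Magnesium alloy ranks first.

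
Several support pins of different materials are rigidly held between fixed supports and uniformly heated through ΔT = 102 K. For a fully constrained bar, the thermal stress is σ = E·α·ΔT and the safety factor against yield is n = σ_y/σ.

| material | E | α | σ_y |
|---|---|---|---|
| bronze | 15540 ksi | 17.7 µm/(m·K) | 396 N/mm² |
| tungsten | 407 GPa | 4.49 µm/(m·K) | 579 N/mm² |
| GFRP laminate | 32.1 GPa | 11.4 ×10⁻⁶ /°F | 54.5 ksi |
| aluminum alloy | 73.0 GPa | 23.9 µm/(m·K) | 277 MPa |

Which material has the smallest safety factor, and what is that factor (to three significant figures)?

aluminum alloy, n = 1.56

Per material, after unit conversion:
  bronze: E = 107.1, α = 17.7, σ_y = 396.0 → σ = 193 MPa, n = 2.05
  tungsten: E = 407.0, α = 4.49, σ_y = 579.0 → σ = 186 MPa, n = 3.11
  GFRP laminate: E = 32.10, α = 20.5, σ_y = 375.8 → σ = 67.2 MPa, n = 5.59
  aluminum alloy: E = 73.00, α = 23.9, σ_y = 277.0 → σ = 178 MPa, n = 1.56
Aluminum alloy has the lowest safety factor, n = 1.56.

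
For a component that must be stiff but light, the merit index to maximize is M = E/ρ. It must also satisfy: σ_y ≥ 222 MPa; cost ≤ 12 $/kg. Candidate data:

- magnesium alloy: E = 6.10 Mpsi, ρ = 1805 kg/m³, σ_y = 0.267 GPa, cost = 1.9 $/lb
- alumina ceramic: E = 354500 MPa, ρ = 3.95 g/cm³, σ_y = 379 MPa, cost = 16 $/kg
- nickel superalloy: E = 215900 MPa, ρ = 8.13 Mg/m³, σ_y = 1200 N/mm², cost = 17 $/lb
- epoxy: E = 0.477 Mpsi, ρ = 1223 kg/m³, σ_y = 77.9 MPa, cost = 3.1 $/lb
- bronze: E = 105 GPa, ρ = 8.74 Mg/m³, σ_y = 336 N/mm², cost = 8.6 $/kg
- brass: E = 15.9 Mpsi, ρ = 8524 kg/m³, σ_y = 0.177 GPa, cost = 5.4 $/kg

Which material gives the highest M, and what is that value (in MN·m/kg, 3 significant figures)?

magnesium alloy, M = 23.3 MN·m/kg

Screen on constraints: σ_y ≥ 222 MPa; cost ≤ 12 $/kg. Survivors: magnesium alloy, bronze.
Normalizing units and computing the index:
  magnesium alloy: E = 42.06 GPa, ρ = 1805 kg/m³
  bronze: E = 105.0 GPa, ρ = 8740 kg/m³
  magnesium alloy: M = 23.3 MN·m/kg
  bronze: M = 12.0 MN·m/kg
Highest index: magnesium alloy.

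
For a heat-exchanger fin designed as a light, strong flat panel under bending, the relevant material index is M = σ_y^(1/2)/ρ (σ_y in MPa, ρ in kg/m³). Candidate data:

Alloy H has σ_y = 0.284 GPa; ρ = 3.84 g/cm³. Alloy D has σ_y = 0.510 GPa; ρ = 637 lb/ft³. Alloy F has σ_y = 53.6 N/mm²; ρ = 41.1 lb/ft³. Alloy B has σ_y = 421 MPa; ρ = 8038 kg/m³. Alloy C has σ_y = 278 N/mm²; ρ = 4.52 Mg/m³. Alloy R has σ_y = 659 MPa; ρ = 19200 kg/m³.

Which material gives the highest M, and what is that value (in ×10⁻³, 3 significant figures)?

Convert each candidate to consistent units, then evaluate M:
  alloy H: σ_y = 284.0 MPa, ρ = 3840 kg/m³
  alloy D: σ_y = 510.0 MPa, ρ = 10200 kg/m³
  alloy F: σ_y = 53.60 MPa, ρ = 658.4 kg/m³
  alloy B: σ_y = 421.0 MPa, ρ = 8038 kg/m³
  alloy C: σ_y = 278.0 MPa, ρ = 4520 kg/m³
  alloy R: σ_y = 659.0 MPa, ρ = 19200 kg/m³
  alloy F: M = 11.1×10⁻³
  alloy H: M = 4.39×10⁻³
  alloy C: M = 3.69×10⁻³
  alloy B: M = 2.55×10⁻³
  alloy D: M = 2.21×10⁻³
  alloy R: M = 1.34×10⁻³
The maximum is for alloy F.

alloy F, M = 11.1×10⁻³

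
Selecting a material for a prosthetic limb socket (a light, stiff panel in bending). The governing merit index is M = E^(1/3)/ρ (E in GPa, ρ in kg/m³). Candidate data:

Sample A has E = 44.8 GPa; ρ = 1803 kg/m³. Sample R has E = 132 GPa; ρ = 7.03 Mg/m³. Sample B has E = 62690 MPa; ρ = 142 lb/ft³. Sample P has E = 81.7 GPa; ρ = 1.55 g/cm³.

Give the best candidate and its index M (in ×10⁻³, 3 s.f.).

sample P, M = 2.80×10⁻³

Convert each candidate to consistent units, then evaluate M:
  sample A: E = 44.80 GPa, ρ = 1803 kg/m³
  sample R: E = 132.0 GPa, ρ = 7030 kg/m³
  sample B: E = 62.69 GPa, ρ = 2275 kg/m³
  sample P: E = 81.70 GPa, ρ = 1550 kg/m³
  sample P: M = 2.80×10⁻³
  sample A: M = 1.97×10⁻³
  sample B: M = 1.75×10⁻³
  sample R: M = 0.724×10⁻³
Sample P has the largest M.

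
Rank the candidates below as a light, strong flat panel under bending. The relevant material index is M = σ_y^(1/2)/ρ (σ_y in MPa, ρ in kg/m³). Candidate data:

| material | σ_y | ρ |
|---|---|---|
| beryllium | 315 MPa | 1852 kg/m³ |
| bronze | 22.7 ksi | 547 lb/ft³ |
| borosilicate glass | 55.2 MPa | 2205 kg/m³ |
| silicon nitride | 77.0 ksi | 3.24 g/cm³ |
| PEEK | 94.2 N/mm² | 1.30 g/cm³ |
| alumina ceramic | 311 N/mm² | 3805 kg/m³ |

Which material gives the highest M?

beryllium

In SI units:
  beryllium: σ_y = 315.0 MPa, ρ = 1852 kg/m³
  bronze: σ_y = 156.5 MPa, ρ = 8762 kg/m³
  borosilicate glass: σ_y = 55.20 MPa, ρ = 2205 kg/m³
  silicon nitride: σ_y = 530.9 MPa, ρ = 3240 kg/m³
  PEEK: σ_y = 94.20 MPa, ρ = 1300 kg/m³
  alumina ceramic: σ_y = 311.0 MPa, ρ = 3805 kg/m³
  beryllium: M = 9.58×10⁻³
  PEEK: M = 7.47×10⁻³
  silicon nitride: M = 7.11×10⁻³
  alumina ceramic: M = 4.63×10⁻³
  borosilicate glass: M = 3.37×10⁻³
  bronze: M = 1.43×10⁻³
Beryllium ranks first.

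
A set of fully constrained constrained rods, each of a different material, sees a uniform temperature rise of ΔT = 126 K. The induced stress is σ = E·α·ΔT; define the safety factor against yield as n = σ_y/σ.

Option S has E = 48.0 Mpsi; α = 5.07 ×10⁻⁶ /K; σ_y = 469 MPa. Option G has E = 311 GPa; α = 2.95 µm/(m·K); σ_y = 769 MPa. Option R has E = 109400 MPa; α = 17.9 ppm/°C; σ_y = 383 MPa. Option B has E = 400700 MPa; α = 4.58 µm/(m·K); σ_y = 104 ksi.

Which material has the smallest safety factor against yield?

In consistent units (E in GPa, α in ×10⁻⁶/K, σ_y in MPa):
  option S: E = 330.9, α = 5.07, σ_y = 469.0 → σ = 211 MPa, n = 2.22
  option G: E = 311.0, α = 2.95, σ_y = 769.0 → σ = 116 MPa, n = 6.65
  option R: E = 109.4, α = 17.9, σ_y = 383.0 → σ = 247 MPa, n = 1.55
  option B: E = 400.7, α = 4.58, σ_y = 717.1 → σ = 231 MPa, n = 3.10
Option R has the lowest safety factor, n = 1.55.

option R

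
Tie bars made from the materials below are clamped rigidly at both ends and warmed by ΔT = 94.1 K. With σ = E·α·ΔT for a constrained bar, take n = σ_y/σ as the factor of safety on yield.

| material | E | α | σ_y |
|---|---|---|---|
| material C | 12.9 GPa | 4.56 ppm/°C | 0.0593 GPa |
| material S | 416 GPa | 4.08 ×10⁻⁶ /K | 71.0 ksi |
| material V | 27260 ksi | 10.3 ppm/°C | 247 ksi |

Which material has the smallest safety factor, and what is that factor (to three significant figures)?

With everything in SI (GPa, ×10⁻⁶/K, MPa):
  material C: E = 12.90, α = 4.56, σ_y = 59.30 → σ = 5.54 MPa, n = 10.7
  material S: E = 416.0, α = 4.08, σ_y = 489.5 → σ = 160 MPa, n = 3.07
  material V: E = 188.0, α = 10.3, σ_y = 1703 → σ = 182 MPa, n = 9.35
The minimum is material S at n = 3.07.

material S, n = 3.07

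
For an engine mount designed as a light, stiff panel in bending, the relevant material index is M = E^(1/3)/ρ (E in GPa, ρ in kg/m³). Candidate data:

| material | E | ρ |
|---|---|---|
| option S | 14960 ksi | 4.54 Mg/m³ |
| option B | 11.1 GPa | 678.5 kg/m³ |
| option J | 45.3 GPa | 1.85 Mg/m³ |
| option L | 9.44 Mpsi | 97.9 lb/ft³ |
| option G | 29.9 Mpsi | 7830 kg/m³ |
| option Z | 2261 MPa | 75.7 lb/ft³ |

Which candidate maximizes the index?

Normalizing units and computing the index:
  option S: E = 103.1 GPa, ρ = 4540 kg/m³
  option B: E = 11.10 GPa, ρ = 678.5 kg/m³
  option J: E = 45.30 GPa, ρ = 1850 kg/m³
  option L: E = 65.09 GPa, ρ = 1568 kg/m³
  option G: E = 206.2 GPa, ρ = 7830 kg/m³
  option Z: E = 2.261 GPa, ρ = 1213 kg/m³
  option B: M = 3.29×10⁻³
  option L: M = 2.57×10⁻³
  option J: M = 1.93×10⁻³
  option Z: M = 1.08×10⁻³
  option S: M = 1.03×10⁻³
  option G: M = 0.754×10⁻³
Option B ranks first.

option B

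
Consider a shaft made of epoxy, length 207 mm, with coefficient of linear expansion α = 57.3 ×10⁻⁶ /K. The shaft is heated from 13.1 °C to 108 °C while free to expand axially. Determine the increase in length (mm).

1.13 mm

ΔT = 108 − 13.1 = 94.90 K.
ΔL = α·L₀·ΔT = 57.3×10⁻⁶ × 207 mm × 94.90 K = 1.13 mm.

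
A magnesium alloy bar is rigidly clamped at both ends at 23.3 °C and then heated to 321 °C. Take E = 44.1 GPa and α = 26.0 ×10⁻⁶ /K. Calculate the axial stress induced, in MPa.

ΔT = 297.7 K. Constrained thermal stress σ = E·α·ΔT = 44.10×10³ MPa × 26.0×10⁻⁶ × 297.7 = 341 MPa (compressive).

341 MPa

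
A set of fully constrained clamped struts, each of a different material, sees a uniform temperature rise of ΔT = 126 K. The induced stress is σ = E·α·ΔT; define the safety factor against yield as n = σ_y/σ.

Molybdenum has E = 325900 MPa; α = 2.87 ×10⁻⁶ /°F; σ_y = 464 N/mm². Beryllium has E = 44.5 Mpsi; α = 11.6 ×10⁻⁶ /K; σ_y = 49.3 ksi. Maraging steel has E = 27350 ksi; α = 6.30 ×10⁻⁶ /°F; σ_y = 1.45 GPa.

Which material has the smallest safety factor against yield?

Per material, after unit conversion:
  molybdenum: E = 325.9, α = 5.17, σ_y = 464.0 → σ = 212 MPa, n = 2.19
  beryllium: E = 306.8, α = 11.6, σ_y = 339.9 → σ = 448 MPa, n = 0.758
  maraging steel: E = 188.6, α = 11.3, σ_y = 1450 → σ = 269 MPa, n = 5.38
The minimum is beryllium at n = 0.758.

beryllium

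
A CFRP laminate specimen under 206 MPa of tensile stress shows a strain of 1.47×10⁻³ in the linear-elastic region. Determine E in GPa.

E = σ/ε = 206 MPa / 1.47×10⁻³ = 140100 MPa = 140 GPa.

140 GPa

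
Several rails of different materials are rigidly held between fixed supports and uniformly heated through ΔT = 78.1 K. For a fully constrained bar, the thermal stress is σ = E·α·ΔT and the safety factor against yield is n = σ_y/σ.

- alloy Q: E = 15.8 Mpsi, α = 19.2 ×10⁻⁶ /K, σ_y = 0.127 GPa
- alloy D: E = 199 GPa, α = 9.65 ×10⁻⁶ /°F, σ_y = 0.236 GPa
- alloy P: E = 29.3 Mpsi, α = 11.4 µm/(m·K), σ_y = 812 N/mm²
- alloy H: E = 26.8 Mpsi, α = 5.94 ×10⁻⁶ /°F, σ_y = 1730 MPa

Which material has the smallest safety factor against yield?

In consistent units (E in GPa, α in ×10⁻⁶/K, σ_y in MPa):
  alloy Q: E = 108.9, α = 19.2, σ_y = 127.0 → σ = 163 MPa, n = 0.777
  alloy D: E = 199.0, α = 17.4, σ_y = 236.0 → σ = 270 MPa, n = 0.874
  alloy P: E = 202.0, α = 11.4, σ_y = 812.0 → σ = 180 MPa, n = 4.51
  alloy H: E = 184.8, α = 10.7, σ_y = 1730 → σ = 154 MPa, n = 11.2
Alloy Q has the lowest safety factor, n = 0.777.

alloy Q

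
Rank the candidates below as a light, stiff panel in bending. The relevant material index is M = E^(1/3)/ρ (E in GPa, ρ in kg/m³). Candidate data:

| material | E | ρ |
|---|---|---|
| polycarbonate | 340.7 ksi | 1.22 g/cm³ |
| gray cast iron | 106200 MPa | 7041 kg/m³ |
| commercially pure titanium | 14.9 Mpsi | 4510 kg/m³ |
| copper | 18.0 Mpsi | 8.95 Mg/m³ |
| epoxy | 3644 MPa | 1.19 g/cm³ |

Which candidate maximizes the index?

epoxy

Normalizing units and computing the index:
  polycarbonate: E = 2.349 GPa, ρ = 1220 kg/m³
  gray cast iron: E = 106.2 GPa, ρ = 7041 kg/m³
  commercially pure titanium: E = 102.7 GPa, ρ = 4510 kg/m³
  copper: E = 124.1 GPa, ρ = 8950 kg/m³
  epoxy: E = 3.644 GPa, ρ = 1190 kg/m³
  epoxy: M = 1.29×10⁻³
  polycarbonate: M = 1.09×10⁻³
  commercially pure titanium: M = 1.04×10⁻³
  gray cast iron: M = 0.673×10⁻³
  copper: M = 0.557×10⁻³
Epoxy has the largest M.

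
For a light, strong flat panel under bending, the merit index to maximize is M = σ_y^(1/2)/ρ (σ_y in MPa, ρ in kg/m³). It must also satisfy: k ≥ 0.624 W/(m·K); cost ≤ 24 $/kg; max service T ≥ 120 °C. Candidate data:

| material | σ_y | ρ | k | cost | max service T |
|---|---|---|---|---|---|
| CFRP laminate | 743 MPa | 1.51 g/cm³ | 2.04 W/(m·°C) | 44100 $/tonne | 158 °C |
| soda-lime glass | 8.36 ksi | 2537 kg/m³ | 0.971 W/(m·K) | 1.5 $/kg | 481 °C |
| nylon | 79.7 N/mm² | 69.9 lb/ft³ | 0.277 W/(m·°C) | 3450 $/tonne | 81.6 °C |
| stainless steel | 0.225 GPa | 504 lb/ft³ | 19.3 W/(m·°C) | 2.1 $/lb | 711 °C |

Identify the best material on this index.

Screen on constraints: k ≥ 0.624 W/(m·K); cost ≤ 24 $/kg; max service T ≥ 120 °C. Survivors: soda-lime glass, stainless steel.
Normalizing units and computing the index:
  soda-lime glass: σ_y = 57.64 MPa, ρ = 2537 kg/m³
  stainless steel: σ_y = 225.0 MPa, ρ = 8073 kg/m³
  soda-lime glass: M = 2.99×10⁻³
  stainless steel: M = 1.86×10⁻³
Soda-lime glass has the largest M.

soda-lime glass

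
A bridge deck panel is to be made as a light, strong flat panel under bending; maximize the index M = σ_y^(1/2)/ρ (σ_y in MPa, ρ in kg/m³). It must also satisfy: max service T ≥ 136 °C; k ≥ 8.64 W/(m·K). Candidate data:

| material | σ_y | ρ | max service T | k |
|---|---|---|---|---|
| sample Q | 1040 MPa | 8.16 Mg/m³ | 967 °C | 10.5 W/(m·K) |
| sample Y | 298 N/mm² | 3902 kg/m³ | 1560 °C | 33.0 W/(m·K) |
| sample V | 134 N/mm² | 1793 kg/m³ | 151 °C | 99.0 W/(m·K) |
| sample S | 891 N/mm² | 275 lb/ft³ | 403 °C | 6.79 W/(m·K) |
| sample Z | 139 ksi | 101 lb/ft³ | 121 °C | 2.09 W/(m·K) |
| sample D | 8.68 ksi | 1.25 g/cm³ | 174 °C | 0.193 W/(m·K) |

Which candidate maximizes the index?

sample V

Screen on constraints: max service T ≥ 136 °C; k ≥ 8.64 W/(m·K). Survivors: sample Q, sample Y, sample V.
In SI units:
  sample Q: σ_y = 1040 MPa, ρ = 8160 kg/m³
  sample Y: σ_y = 298.0 MPa, ρ = 3902 kg/m³
  sample V: σ_y = 134.0 MPa, ρ = 1793 kg/m³
  sample V: M = 6.46×10⁻³
  sample Y: M = 4.42×10⁻³
  sample Q: M = 3.95×10⁻³
Highest index: sample V.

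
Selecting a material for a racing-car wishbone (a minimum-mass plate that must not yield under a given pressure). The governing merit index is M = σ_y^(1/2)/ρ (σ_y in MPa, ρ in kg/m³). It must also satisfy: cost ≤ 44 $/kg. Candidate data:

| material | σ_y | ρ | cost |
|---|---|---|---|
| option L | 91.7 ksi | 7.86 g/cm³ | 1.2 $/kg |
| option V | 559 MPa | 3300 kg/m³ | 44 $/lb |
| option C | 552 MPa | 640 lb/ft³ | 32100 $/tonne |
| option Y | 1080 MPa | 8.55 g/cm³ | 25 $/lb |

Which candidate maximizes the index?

option L

Screen on constraints: cost ≤ 44 $/kg. Survivors: option L, option C.
In SI units:
  option L: σ_y = 632.2 MPa, ρ = 7860 kg/m³
  option C: σ_y = 552.0 MPa, ρ = 10250 kg/m³
  option L: M = 3.20×10⁻³
  option C: M = 2.29×10⁻³
The maximum is for option L.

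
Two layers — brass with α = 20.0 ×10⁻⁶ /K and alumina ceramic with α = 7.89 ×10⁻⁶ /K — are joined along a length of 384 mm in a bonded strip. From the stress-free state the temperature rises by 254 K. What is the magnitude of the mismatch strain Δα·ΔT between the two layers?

3.08×10⁻³

Δα = |20.0 − 7.89|×10⁻⁶/K = 12.1×10⁻⁶/K.
Mismatch strain = Δα·ΔT = 12.1×10⁻⁶ × 254.0 = 3.08×10⁻³.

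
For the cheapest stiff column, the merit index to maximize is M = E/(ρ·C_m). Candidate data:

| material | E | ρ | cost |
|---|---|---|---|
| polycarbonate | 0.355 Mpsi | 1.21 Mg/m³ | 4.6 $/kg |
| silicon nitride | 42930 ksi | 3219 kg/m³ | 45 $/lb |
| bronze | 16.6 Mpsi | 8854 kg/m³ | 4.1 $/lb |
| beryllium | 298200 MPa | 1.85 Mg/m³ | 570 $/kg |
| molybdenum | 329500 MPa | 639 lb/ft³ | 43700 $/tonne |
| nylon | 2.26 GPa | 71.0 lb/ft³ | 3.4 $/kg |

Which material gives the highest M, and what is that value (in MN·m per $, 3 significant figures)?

In SI units:
  polycarbonate: E = 2.448 GPa, ρ = 1210 kg/m³, cost = 4.600 $/kg
  silicon nitride: E = 296.0 GPa, ρ = 3219 kg/m³, cost = 99.21 $/kg
  bronze: E = 114.5 GPa, ρ = 8854 kg/m³, cost = 9.039 $/kg
  beryllium: E = 298.2 GPa, ρ = 1850 kg/m³, cost = 570.0 $/kg
  molybdenum: E = 329.5 GPa, ρ = 10240 kg/m³, cost = 43.70 $/kg
  nylon: E = 2.260 GPa, ρ = 1137 kg/m³, cost = 3.400 $/kg
  bronze: M = 1.43 MN·m per $
  silicon nitride: M = 0.927 MN·m per $
  molybdenum: M = 0.737 MN·m per $
  nylon: M = 0.584 MN·m per $
  polycarbonate: M = 0.440 MN·m per $
  beryllium: M = 0.283 MN·m per $
Highest index: bronze.

bronze, M = 1.43 MN·m per $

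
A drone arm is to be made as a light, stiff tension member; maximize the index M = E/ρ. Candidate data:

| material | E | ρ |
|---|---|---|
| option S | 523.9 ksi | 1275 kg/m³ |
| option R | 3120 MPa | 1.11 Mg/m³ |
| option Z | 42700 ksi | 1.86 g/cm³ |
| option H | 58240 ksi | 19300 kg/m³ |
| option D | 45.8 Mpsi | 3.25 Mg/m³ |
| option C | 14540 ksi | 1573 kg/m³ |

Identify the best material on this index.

After converting to SI:
  option S: E = 3.612 GPa, ρ = 1275 kg/m³
  option R: E = 3.120 GPa, ρ = 1110 kg/m³
  option Z: E = 294.4 GPa, ρ = 1860 kg/m³
  option H: E = 401.6 GPa, ρ = 19300 kg/m³
  option D: E = 315.8 GPa, ρ = 3250 kg/m³
  option C: E = 100.2 GPa, ρ = 1573 kg/m³
  option Z: M = 158 MN·m/kg
  option D: M = 97.2 MN·m/kg
  option C: M = 63.7 MN·m/kg
  option H: M = 20.8 MN·m/kg
  option S: M = 2.83 MN·m/kg
  option R: M = 2.81 MN·m/kg
Option Z ranks first.

option Z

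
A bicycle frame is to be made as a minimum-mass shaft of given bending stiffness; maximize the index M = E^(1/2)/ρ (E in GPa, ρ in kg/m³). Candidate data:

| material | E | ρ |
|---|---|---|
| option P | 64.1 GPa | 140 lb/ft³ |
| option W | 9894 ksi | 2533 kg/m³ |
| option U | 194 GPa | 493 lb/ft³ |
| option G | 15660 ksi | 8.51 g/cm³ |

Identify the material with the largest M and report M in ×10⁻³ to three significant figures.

In SI units:
  option P: E = 64.10 GPa, ρ = 2243 kg/m³
  option W: E = 68.22 GPa, ρ = 2533 kg/m³
  option U: E = 194.0 GPa, ρ = 7897 kg/m³
  option G: E = 108.0 GPa, ρ = 8510 kg/m³
  option P: M = 3.57×10⁻³
  option W: M = 3.26×10⁻³
  option U: M = 1.76×10⁻³
  option G: M = 1.22×10⁻³
The maximum is for option P.

option P, M = 3.57×10⁻³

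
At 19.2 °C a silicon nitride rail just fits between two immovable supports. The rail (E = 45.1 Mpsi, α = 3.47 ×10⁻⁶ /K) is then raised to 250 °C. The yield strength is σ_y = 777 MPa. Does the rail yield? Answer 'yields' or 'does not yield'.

does not yield

E = 45.1 Mpsi = 311.0 GPa.
ΔT = 230.8 K. Constrained thermal stress σ = E·α·ΔT = 311.0×10³ MPa × 3.47×10⁻⁶ × 230.8 = 249 MPa (compressive).
Compare to σ_y = 777 MPa: σ < σ_y, so it does not yield.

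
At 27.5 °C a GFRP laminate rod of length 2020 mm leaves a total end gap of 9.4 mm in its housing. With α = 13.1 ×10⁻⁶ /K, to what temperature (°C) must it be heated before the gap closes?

383 °C

α·L₀·ΔT = 9.4 mm ⇒ ΔT = 9.4 / (13.1×10⁻⁶ × 2020.0) = 355.2 K.
T = 27.5 + 355.2 = 382.7 °C.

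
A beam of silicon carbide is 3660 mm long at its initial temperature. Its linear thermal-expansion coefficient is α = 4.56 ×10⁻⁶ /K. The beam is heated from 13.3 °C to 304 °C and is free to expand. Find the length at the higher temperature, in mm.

ΔT = 304 − 13.3 = 290.7 K.
ΔL = α·L₀·ΔT = 4.56×10⁻⁶ × 3660 mm × 290.7 K = 4.85 mm.
L = L₀ + ΔL = 3660 + 4.85 = 3664.9 mm.

3664.9 mm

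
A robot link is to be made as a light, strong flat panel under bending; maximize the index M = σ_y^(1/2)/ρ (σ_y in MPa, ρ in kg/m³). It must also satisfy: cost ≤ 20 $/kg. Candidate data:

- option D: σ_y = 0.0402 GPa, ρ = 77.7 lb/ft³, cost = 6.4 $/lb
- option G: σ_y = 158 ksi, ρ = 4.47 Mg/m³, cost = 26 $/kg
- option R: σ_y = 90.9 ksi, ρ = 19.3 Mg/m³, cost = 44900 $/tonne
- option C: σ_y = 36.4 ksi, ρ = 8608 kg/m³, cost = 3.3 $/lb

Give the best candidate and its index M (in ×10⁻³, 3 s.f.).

option D, M = 5.09×10⁻³

Screen on constraints: cost ≤ 20 $/kg. Survivors: option D, option C.
Convert each candidate to consistent units, then evaluate M:
  option D: σ_y = 40.20 MPa, ρ = 1245 kg/m³
  option C: σ_y = 251.0 MPa, ρ = 8608 kg/m³
  option D: M = 5.09×10⁻³
  option C: M = 1.84×10⁻³
Option D has the largest M.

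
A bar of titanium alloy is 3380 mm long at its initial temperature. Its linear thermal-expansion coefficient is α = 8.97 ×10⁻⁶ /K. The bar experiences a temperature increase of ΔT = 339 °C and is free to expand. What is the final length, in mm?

ΔL = α·L₀·ΔT = 8.97×10⁻⁶ × 3380 mm × 339.0 K = 10.3 mm.
L = L₀ + ΔL = 3380 + 10.3 = 3390.3 mm.

3390.3 mm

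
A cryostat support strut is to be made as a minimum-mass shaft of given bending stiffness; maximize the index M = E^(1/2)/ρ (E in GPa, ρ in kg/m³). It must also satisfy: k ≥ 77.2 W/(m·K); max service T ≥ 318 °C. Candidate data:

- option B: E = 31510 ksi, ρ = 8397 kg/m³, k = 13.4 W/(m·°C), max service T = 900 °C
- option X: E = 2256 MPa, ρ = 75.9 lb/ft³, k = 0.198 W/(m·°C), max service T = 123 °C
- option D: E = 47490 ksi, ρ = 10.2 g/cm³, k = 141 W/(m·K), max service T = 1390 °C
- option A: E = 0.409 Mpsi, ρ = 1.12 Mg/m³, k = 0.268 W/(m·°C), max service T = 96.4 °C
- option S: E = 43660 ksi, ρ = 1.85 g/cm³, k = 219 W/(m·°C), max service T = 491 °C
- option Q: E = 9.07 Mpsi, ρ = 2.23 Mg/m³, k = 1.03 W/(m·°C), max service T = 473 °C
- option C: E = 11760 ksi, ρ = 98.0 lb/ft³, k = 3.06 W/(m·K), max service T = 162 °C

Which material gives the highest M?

Screen on constraints: k ≥ 77.2 W/(m·K); max service T ≥ 318 °C. Survivors: option D, option S.
Convert each candidate to consistent units, then evaluate M:
  option D: E = 327.4 GPa, ρ = 10200 kg/m³
  option S: E = 301.0 GPa, ρ = 1850 kg/m³
  option S: M = 9.38×10⁻³
  option D: M = 1.77×10⁻³
Option S has the largest M.

option S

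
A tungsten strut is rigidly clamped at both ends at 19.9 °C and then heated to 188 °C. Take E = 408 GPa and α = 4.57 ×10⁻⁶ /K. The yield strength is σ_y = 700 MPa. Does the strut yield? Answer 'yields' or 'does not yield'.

ΔT = 168.1 K. Constrained thermal stress σ = E·α·ΔT = 408.0×10³ MPa × 4.57×10⁻⁶ × 168.1 = 313 MPa (compressive).
Compare to σ_y = 700 MPa: σ < σ_y, so it does not yield.

does not yield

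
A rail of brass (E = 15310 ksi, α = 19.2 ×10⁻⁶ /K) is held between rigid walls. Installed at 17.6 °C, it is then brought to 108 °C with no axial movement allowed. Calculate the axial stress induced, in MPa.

E = 15310 ksi = 105.6 GPa.
ΔT = 90.40 K. Constrained thermal stress σ = E·α·ΔT = 105.6×10³ MPa × 19.2×10⁻⁶ × 90.40 = 183 MPa (compressive).

183 MPa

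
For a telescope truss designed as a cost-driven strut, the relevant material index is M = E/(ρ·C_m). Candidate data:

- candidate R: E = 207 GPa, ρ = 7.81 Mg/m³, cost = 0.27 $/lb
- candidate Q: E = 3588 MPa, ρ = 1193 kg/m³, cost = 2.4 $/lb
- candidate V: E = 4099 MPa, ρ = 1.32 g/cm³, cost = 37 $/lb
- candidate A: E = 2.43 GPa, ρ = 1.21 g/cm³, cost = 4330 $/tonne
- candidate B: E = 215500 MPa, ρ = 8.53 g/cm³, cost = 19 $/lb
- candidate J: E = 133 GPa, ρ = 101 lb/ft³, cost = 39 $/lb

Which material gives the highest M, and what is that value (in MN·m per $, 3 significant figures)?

In SI units:
  candidate R: E = 207.0 GPa, ρ = 7810 kg/m³, cost = 0.5952 $/kg
  candidate Q: E = 3.588 GPa, ρ = 1193 kg/m³, cost = 5.291 $/kg
  candidate V: E = 4.099 GPa, ρ = 1320 kg/m³, cost = 81.57 $/kg
  candidate A: E = 2.430 GPa, ρ = 1210 kg/m³, cost = 4.330 $/kg
  candidate B: E = 215.5 GPa, ρ = 8530 kg/m³, cost = 41.89 $/kg
  candidate J: E = 133.0 GPa, ρ = 1618 kg/m³, cost = 85.98 $/kg
  candidate R: M = 44.5 MN·m per $
  candidate J: M = 0.956 MN·m per $
  candidate B: M = 0.603 MN·m per $
  candidate Q: M = 0.568 MN·m per $
  candidate A: M = 0.464 MN·m per $
  candidate V: M = 0.0381 MN·m per $
Highest index: candidate R.

candidate R, M = 44.5 MN·m per $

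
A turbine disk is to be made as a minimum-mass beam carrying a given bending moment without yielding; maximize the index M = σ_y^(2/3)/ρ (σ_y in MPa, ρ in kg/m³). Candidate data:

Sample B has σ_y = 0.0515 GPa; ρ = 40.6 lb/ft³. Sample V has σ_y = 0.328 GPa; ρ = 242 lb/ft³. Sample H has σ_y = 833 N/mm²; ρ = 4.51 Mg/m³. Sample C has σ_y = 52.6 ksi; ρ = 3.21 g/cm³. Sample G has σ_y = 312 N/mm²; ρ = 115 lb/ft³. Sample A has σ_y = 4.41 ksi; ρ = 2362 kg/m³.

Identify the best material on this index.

After converting to SI:
  sample B: σ_y = 51.50 MPa, ρ = 650.3 kg/m³
  sample V: σ_y = 328.0 MPa, ρ = 3876 kg/m³
  sample H: σ_y = 833.0 MPa, ρ = 4510 kg/m³
  sample C: σ_y = 362.7 MPa, ρ = 3210 kg/m³
  sample G: σ_y = 312.0 MPa, ρ = 1842 kg/m³
  sample A: σ_y = 30.41 MPa, ρ = 2362 kg/m³
  sample G: M = 25.0×10⁻³
  sample B: M = 21.3×10⁻³
  sample H: M = 19.6×10⁻³
  sample C: M = 15.8×10⁻³
  sample V: M = 12.3×10⁻³
  sample A: M = 4.12×10⁻³
Highest index: sample G.

sample G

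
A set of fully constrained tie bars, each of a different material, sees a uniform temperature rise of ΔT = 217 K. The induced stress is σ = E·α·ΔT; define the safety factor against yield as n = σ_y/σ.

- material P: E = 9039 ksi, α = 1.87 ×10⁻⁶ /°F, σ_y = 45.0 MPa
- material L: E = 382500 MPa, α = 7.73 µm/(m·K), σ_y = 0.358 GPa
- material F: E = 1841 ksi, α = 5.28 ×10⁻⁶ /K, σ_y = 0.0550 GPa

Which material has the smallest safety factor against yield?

material L

Per material, after unit conversion:
  material P: E = 62.32, α = 3.37, σ_y = 45.00 → σ = 45.5 MPa, n = 0.989
  material L: E = 382.5, α = 7.73, σ_y = 358.0 → σ = 642 MPa, n = 0.558
  material F: E = 12.69, α = 5.28, σ_y = 55.00 → σ = 14.5 MPa, n = 3.78
Smallest n: material L with n = 0.558.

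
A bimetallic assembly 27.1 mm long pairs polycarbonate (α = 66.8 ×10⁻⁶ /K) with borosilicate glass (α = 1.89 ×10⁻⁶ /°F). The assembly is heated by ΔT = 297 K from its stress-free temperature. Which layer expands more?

borosilicate glass: α = 1.89×10⁻⁶/°F × 9/5 = 3.40×10⁻⁶/K.
α(polycarbonate) = 66.8×10⁻⁶/K vs α(borosilicate glass) = 3.40×10⁻⁶/K.
Higher α expands more for the same ΔT: polycarbonate.

polycarbonate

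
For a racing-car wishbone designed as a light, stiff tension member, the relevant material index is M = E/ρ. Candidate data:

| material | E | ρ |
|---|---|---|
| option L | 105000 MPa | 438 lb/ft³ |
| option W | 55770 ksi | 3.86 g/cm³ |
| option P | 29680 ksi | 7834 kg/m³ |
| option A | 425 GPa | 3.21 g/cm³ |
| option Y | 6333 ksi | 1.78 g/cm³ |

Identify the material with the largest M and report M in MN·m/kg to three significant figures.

Convert each candidate to consistent units, then evaluate M:
  option L: E = 105.0 GPa, ρ = 7016 kg/m³
  option W: E = 384.5 GPa, ρ = 3860 kg/m³
  option P: E = 204.6 GPa, ρ = 7834 kg/m³
  option A: E = 425.0 GPa, ρ = 3210 kg/m³
  option Y: E = 43.66 GPa, ρ = 1780 kg/m³
  option A: M = 132 MN·m/kg
  option W: M = 99.6 MN·m/kg
  option P: M = 26.1 MN·m/kg
  option Y: M = 24.5 MN·m/kg
  option L: M = 15.0 MN·m/kg
Option A has the largest M.

option A, M = 132 MN·m/kg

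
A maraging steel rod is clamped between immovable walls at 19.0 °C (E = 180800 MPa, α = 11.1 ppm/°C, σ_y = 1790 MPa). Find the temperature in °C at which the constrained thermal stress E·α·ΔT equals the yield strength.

911 °C

E = 180800 MPa = 180.8 GPa.
E·α·ΔT = 1790 MPa ⇒ ΔT = 1790 / (180.8×10³ × 11.1×10⁻⁶) = 891.9 K.
T = 19.0 + 891.9 = 910.9 °C.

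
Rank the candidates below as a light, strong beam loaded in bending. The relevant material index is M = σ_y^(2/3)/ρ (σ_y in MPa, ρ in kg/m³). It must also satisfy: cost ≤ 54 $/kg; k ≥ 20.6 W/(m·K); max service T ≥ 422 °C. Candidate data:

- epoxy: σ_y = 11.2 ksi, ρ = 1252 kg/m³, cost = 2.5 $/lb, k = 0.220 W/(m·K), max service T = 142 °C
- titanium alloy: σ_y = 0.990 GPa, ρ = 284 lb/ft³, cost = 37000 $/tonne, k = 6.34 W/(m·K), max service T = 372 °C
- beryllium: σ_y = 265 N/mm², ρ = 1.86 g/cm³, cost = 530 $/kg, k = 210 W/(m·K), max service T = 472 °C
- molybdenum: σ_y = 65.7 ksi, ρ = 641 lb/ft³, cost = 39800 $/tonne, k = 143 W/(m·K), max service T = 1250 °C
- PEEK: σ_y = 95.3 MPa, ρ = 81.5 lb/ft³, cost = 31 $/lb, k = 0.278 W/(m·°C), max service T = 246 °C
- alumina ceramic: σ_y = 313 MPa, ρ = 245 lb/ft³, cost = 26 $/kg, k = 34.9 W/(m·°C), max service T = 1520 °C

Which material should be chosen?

alumina ceramic

Screen on constraints: cost ≤ 54 $/kg; k ≥ 20.6 W/(m·K); max service T ≥ 422 °C. Survivors: molybdenum, alumina ceramic.
Convert each candidate to consistent units, then evaluate M:
  molybdenum: σ_y = 453.0 MPa, ρ = 10270 kg/m³
  alumina ceramic: σ_y = 313.0 MPa, ρ = 3925 kg/m³
  alumina ceramic: M = 11.7×10⁻³
  molybdenum: M = 5.74×10⁻³
Alumina ceramic ranks first.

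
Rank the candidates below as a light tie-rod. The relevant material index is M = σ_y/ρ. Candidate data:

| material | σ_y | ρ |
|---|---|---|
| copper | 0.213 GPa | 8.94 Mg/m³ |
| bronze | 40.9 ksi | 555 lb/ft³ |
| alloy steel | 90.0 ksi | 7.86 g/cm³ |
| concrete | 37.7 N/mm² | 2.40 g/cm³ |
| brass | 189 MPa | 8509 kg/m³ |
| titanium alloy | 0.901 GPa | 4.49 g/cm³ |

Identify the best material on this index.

Normalizing units and computing the index:
  copper: σ_y = 213.0 MPa, ρ = 8940 kg/m³
  bronze: σ_y = 282.0 MPa, ρ = 8890 kg/m³
  alloy steel: σ_y = 620.5 MPa, ρ = 7860 kg/m³
  concrete: σ_y = 37.70 MPa, ρ = 2400 kg/m³
  brass: σ_y = 189.0 MPa, ρ = 8509 kg/m³
  titanium alloy: σ_y = 901.0 MPa, ρ = 4490 kg/m³
  titanium alloy: M = 201 kN·m/kg
  alloy steel: M = 78.9 kN·m/kg
  bronze: M = 31.7 kN·m/kg
  copper: M = 23.8 kN·m/kg
  brass: M = 22.2 kN·m/kg
  concrete: M = 15.7 kN·m/kg
Titanium alloy ranks first.

titanium alloy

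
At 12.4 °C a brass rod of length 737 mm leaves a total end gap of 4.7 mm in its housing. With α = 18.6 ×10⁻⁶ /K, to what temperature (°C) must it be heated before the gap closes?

355 °C

α·L₀·ΔT = 4.7 mm ⇒ ΔT = 4.7 / (18.6×10⁻⁶ × 737.0) = 342.9 K.
T = 12.4 + 342.9 = 355.3 °C.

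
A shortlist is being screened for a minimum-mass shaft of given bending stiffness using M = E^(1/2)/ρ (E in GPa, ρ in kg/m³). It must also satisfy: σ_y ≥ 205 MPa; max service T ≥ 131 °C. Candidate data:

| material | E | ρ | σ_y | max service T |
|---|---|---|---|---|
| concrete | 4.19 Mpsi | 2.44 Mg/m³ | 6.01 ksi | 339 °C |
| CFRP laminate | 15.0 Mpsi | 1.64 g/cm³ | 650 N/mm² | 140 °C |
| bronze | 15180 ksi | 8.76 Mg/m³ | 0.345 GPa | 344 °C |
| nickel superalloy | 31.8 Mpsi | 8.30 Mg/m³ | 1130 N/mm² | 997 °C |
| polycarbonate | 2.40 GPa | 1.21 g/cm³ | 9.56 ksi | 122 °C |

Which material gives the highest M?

CFRP laminate

Screen on constraints: σ_y ≥ 205 MPa; max service T ≥ 131 °C. Survivors: CFRP laminate, bronze, nickel superalloy.
Normalizing units and computing the index:
  CFRP laminate: E = 103.4 GPa, ρ = 1640 kg/m³
  bronze: E = 104.7 GPa, ρ = 8760 kg/m³
  nickel superalloy: E = 219.3 GPa, ρ = 8300 kg/m³
  CFRP laminate: M = 6.20×10⁻³
  nickel superalloy: M = 1.78×10⁻³
  bronze: M = 1.17×10⁻³
CFRP laminate has the largest M.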